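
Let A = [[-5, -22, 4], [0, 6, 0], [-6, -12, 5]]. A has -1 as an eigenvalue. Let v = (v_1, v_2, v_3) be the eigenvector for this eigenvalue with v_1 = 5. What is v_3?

5

A + 1I = [[-4, -22, 4], [0, 7, 0], [-6, -12, 6]].
Solving (A + 1I)v = 0 gives the eigenspace spanned by (5, 0, 5).
With v_1 = 5, v = (5, 0, 5), so v_3 = 5.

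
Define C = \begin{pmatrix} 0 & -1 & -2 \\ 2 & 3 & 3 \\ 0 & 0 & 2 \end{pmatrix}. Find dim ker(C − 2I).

1

C − 2I = [[-2, -1, -2], [2, 1, 3], [0, 0, 0]].
This matrix has rank 2, so its null space has dimension 3 − 2 = 1.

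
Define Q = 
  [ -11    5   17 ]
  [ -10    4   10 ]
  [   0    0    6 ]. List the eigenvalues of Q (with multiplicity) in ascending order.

Characteristic polynomial: p(μ) = μ^3 + μ^2 - 36μ - 36 = (μ - 6)(μ + 1)(μ + 6).
Roots (with multiplicity): -6, -1, 6.

-6, -1, 6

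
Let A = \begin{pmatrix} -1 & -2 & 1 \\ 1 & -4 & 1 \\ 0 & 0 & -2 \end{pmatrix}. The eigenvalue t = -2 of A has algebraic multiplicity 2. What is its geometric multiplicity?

A + 2I = [[1, -2, 1], [1, -2, 1], [0, 0, 0]].
This matrix has rank 1, so its null space has dimension 3 − 1 = 2.

2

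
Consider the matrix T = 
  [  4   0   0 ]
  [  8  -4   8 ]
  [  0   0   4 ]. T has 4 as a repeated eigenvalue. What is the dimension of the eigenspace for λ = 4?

2

T − 4I = [[0, 0, 0], [8, -8, 8], [0, 0, 0]].
This matrix has rank 1, so its null space has dimension 3 − 1 = 2.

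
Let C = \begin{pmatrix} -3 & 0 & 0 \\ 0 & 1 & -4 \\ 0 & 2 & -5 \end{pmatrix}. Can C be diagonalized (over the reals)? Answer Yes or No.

Characteristic polynomial: p(r) = r^3 + 7r^2 + 15r + 9 = (r + 1)(r + 3)^2.
r = -3 has algebraic multiplicity 2; rank(C + 3I) = 1, so geometric multiplicity = 2.
Every eigenvalue has geometric = algebraic multiplicity, so C is diagonalizable.

Yes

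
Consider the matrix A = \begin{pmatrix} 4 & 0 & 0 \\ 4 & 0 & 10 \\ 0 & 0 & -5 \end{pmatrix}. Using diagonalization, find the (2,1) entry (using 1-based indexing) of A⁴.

Characteristic polynomial: s^3 + s^2 - 20s = s(s - 4)(s + 5), so the eigenvalues are -5, 0, 4.
s=4: eigenvector (1, 1, 0).
s=0: eigenvector (0, 1, 0).
s=-5: eigenvector (0, -2, 1).
P = [[1, 0, 0], [1, 1, -2], [0, 0, 1]], D = diag(4, 0, -5), P⁻¹ = [[1, 0, 0], [-1, 1, 2], [0, 0, 1]].
A⁴ = P·diag(256, 0, 625)·P⁻¹ = [[256, 0, 0], [256, 0, -1250], [0, 0, 625]].
The requested entry is 256.

256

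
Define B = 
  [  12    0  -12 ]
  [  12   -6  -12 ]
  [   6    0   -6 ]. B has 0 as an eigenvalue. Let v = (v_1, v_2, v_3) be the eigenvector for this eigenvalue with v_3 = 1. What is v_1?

1

B = [[12, 0, -12], [12, -6, -12], [6, 0, -6]].
Solving (B)v = 0 gives the eigenspace spanned by (1, 0, 1).
With v_3 = 1, v = (1, 0, 1), so v_1 = 1.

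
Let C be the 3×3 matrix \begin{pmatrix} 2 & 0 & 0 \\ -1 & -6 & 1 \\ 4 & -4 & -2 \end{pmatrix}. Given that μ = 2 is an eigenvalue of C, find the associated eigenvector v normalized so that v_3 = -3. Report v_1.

-3

C − 2I = [[0, 0, 0], [-1, -8, 1], [4, -4, -4]].
Solving (C − 2I)v = 0 gives the eigenspace spanned by (-3, 0, -3).
With v_3 = -3, v = (-3, 0, -3), so v_1 = -3.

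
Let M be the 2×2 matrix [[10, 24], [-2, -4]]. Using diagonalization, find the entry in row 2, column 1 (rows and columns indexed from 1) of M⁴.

-240

Characteristic polynomial: t^2 - 6t + 8 = (t - 4)(t - 2), so the eigenvalues are 2, 4.
t=4: eigenvector (4, -1).
t=2: eigenvector (-3, 1).
P = [[4, -3], [-1, 1]], D = diag(4, 2), P⁻¹ = [[1, 3], [1, 4]].
M⁴ = P·diag(256, 16)·P⁻¹ = [[976, 2880], [-240, -704]].
The requested entry is -240.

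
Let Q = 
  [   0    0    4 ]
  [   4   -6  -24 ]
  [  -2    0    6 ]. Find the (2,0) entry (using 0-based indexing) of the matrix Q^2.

Characteristic polynomial: μ^3 - 28μ + 48 = (μ - 4)(μ - 2)(μ + 6), so the eigenvalues are -6, 2, 4.
μ=4: eigenvector (1, -2, 1).
μ=-6: eigenvector (0, 1, 0).
μ=2: eigenvector (-2, 2, -1).
P = [[1, 0, -2], [-2, 1, 2], [1, 0, -1]], D = diag(4, -6, 2), P⁻¹ = [[-1, 0, 2], [0, 1, 2], [-1, 0, 1]].
Q² = P·diag(16, 36, 4)·P⁻¹ = [[-8, 0, 24], [24, 36, 16], [-12, 0, 28]].
The requested entry is -12.

-12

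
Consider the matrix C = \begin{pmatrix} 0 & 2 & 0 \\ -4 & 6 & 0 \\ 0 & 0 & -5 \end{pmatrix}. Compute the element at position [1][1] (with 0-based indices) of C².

28

Characteristic polynomial: t^3 - t^2 - 22t + 40 = (t - 4)(t - 2)(t + 5), so the eigenvalues are -5, 2, 4.
t=4: eigenvector (-1, -2, 0).
t=2: eigenvector (1, 1, 0).
t=-5: eigenvector (0, 0, 1).
P = [[-1, 1, 0], [-2, 1, 0], [0, 0, 1]], D = diag(4, 2, -5), P⁻¹ = [[1, -1, 0], [2, -1, 0], [0, 0, 1]].
C² = P·diag(16, 4, 25)·P⁻¹ = [[-8, 12, 0], [-24, 28, 0], [0, 0, 25]].
The requested entry is 28.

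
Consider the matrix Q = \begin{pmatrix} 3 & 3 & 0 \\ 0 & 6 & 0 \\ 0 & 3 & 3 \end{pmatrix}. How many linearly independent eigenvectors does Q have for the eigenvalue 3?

2

Q − 3I = [[0, 3, 0], [0, 3, 0], [0, 3, 0]].
This matrix has rank 1, so its null space has dimension 3 − 1 = 2.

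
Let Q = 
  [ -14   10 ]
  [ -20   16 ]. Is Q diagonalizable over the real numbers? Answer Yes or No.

Characteristic polynomial: p(s) = s^2 - 2s - 24 = (s - 6)(s + 4).
All 2 eigenvalues are distinct, so Q is diagonalizable.

Yes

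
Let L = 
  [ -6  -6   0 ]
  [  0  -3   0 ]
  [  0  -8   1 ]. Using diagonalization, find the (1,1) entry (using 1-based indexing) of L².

36

Characteristic polynomial: t^3 + 8t^2 + 9t - 18 = (t - 1)(t + 3)(t + 6), so the eigenvalues are -6, -3, 1.
t=-6: eigenvector (1, 0, 0).
t=-3: eigenvector (-2, 1, 2).
t=1: eigenvector (0, 0, 1).
P = [[1, -2, 0], [0, 1, 0], [0, 2, 1]], D = diag(-6, -3, 1), P⁻¹ = [[1, 2, 0], [0, 1, 0], [0, -2, 1]].
L² = P·diag(36, 9, 1)·P⁻¹ = [[36, 54, 0], [0, 9, 0], [0, 16, 1]].
The requested entry is 36.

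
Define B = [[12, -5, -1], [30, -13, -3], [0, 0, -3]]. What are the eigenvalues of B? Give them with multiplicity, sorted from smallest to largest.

Characteristic polynomial: p(s) = s^3 + 4s^2 - 3s - 18 = (s - 2)(s + 3)^2.
Roots (with multiplicity): -3, -3, 2.

-3, -3, 2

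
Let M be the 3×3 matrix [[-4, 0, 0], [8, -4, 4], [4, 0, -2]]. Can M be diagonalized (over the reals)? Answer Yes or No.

Characteristic polynomial: p(t) = t^3 + 10t^2 + 32t + 32 = (t + 2)(t + 4)^2.
t = -4 has algebraic multiplicity 2; rank(M + 4I) = 1, so geometric multiplicity = 2.
Every eigenvalue has geometric = algebraic multiplicity, so M is diagonalizable.

Yes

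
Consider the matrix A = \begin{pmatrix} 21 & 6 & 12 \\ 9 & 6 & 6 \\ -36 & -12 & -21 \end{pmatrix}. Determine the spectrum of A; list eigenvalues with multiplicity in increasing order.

0, 3, 3

Characteristic polynomial: p(r) = r^3 - 6r^2 + 9r = r(r - 3)^2.
Roots (with multiplicity): 0, 3, 3.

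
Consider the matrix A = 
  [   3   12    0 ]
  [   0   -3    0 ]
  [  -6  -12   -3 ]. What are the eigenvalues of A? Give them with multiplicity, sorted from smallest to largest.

Characteristic polynomial: p(λ) = λ^3 + 3λ^2 - 9λ - 27 = (λ - 3)(λ + 3)^2.
Roots (with multiplicity): -3, -3, 3.

-3, -3, 3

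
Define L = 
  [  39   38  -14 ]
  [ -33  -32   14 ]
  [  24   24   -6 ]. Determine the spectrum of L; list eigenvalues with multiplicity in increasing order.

Characteristic polynomial: p(μ) = μ^3 - μ^2 - 36μ + 36 = (μ - 6)(μ - 1)(μ + 6).
Roots (with multiplicity): -6, 1, 6.

-6, 1, 6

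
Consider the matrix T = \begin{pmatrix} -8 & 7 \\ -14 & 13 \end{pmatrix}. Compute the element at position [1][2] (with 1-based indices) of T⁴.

1295

Characteristic polynomial: s^2 - 5s - 6 = (s - 6)(s + 1), so the eigenvalues are -1, 6.
s=-1: eigenvector (-1, -1).
s=6: eigenvector (1, 2).
P = [[-1, 1], [-1, 2]], D = diag(-1, 6), P⁻¹ = [[-2, 1], [-1, 1]].
T⁴ = P·diag(1, 1296)·P⁻¹ = [[-1294, 1295], [-2590, 2591]].
The requested entry is 1295.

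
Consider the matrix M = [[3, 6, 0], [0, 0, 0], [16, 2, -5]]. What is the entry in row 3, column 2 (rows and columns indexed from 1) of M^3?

Characteristic polynomial: μ^3 + 2μ^2 - 15μ = μ(μ - 3)(μ + 5), so the eigenvalues are -5, 0, 3.
μ=0: eigenvector (-2, 1, -6).
μ=3: eigenvector (1, 0, 2).
μ=-5: eigenvector (0, 0, 1).
P = [[-2, 1, 0], [1, 0, 0], [-6, 2, 1]], D = diag(0, 3, -5), P⁻¹ = [[0, 1, 0], [1, 2, 0], [-2, 2, 1]].
M³ = P·diag(0, 27, -125)·P⁻¹ = [[27, 54, 0], [0, 0, 0], [304, -142, -125]].
The requested entry is -142.

-142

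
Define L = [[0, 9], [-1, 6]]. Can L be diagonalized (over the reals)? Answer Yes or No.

No

Characteristic polynomial: p(s) = s^2 - 6s + 9 = (s - 3)^2.
s = 3 has algebraic multiplicity 2; rank(L − 3I) = 1, so geometric multiplicity = 1.
Geometric multiplicity < algebraic multiplicity, so L is not diagonalizable.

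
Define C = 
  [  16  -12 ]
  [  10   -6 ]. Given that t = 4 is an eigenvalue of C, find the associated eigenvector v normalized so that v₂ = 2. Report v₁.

2

C − 4I = [[12, -12], [10, -10]].
Solving (C − 4I)v = 0 gives the eigenspace spanned by (2, 2).
With v₂ = 2, v = (2, 2), so v₁ = 2.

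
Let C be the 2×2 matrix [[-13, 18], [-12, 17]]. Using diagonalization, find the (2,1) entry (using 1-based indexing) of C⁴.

Characteristic polynomial: t^2 - 4t - 5 = (t - 5)(t + 1), so the eigenvalues are -1, 5.
t=-1: eigenvector (-3, -2).
t=5: eigenvector (1, 1).
P = [[-3, 1], [-2, 1]], D = diag(-1, 5), P⁻¹ = [[-1, 1], [-2, 3]].
C⁴ = P·diag(1, 625)·P⁻¹ = [[-1247, 1872], [-1248, 1873]].
The requested entry is -1248.

-1248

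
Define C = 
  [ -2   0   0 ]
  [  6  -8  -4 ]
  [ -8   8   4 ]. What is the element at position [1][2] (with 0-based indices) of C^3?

Characteristic polynomial: t^3 + 6t^2 + 8t = t(t + 2)(t + 4), so the eigenvalues are -4, -2, 0.
t=-2: eigenvector (1, 1, 0).
t=-4: eigenvector (0, 1, -1).
t=0: eigenvector (0, 1, -2).
P = [[1, 0, 0], [1, 1, 1], [0, -1, -2]], D = diag(-2, -4, 0), P⁻¹ = [[1, 0, 0], [-2, 2, 1], [1, -1, -1]].
C³ = P·diag(-8, -64, 0)·P⁻¹ = [[-8, 0, 0], [120, -128, -64], [-128, 128, 64]].
The requested entry is -64.

-64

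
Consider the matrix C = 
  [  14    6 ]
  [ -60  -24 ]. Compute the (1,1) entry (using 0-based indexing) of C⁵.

-68544

Characteristic polynomial: t^2 + 10t + 24 = (t + 4)(t + 6), so the eigenvalues are -6, -4.
t=-4: eigenvector (1, -3).
t=-6: eigenvector (-3, 10).
P = [[1, -3], [-3, 10]], D = diag(-4, -6), P⁻¹ = [[10, 3], [3, 1]].
C⁵ = P·diag(-1024, -7776)·P⁻¹ = [[59744, 20256], [-202560, -68544]].
The requested entry is -68544.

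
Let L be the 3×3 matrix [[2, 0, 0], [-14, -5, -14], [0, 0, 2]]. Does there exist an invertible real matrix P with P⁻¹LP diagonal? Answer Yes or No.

Yes

Characteristic polynomial: p(λ) = λ^3 + λ^2 - 16λ + 20 = (λ - 2)^2(λ + 5).
λ = 2 has algebraic multiplicity 2; rank(L − 2I) = 1, so geometric multiplicity = 2.
Every eigenvalue has geometric = algebraic multiplicity, so L is diagonalizable.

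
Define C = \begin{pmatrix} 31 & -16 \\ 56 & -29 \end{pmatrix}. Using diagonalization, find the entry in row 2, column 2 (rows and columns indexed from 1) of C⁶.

-5095

Characteristic polynomial: r^2 - 2r - 3 = (r - 3)(r + 1), so the eigenvalues are -1, 3.
r=3: eigenvector (-4, -7).
r=-1: eigenvector (1, 2).
P = [[-4, 1], [-7, 2]], D = diag(3, -1), P⁻¹ = [[-2, 1], [-7, 4]].
C⁶ = P·diag(729, 1)·P⁻¹ = [[5825, -2912], [10192, -5095]].
The requested entry is -5095.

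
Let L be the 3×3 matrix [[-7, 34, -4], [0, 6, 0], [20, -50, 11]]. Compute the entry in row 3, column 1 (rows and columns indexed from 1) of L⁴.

Characteristic polynomial: μ^3 - 10μ^2 + 27μ - 18 = (μ - 6)(μ - 3)(μ - 1), so the eigenvalues are 1, 3, 6.
μ=1: eigenvector (1, 0, -2).
μ=6: eigenvector (2, 1, 2).
μ=3: eigenvector (-2, 0, 5).
P = [[1, 2, -2], [0, 1, 0], [-2, 2, 5]], D = diag(1, 6, 3), P⁻¹ = [[5, -14, 2], [0, 1, 0], [2, -6, 1]].
L⁴ = P·diag(1, 1296, 81)·P⁻¹ = [[-319, 3550, -160], [0, 1296, 0], [800, 190, 401]].
The requested entry is 800.

800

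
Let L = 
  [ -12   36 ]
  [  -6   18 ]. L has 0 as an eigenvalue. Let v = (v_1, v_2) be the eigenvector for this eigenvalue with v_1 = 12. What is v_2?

4

L = [[-12, 36], [-6, 18]].
Solving (L)v = 0 gives the eigenspace spanned by (12, 4).
With v_1 = 12, v = (12, 4), so v_2 = 4.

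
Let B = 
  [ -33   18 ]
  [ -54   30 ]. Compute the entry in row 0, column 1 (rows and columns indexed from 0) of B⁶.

Characteristic polynomial: t^2 + 3t - 18 = (t - 3)(t + 6), so the eigenvalues are -6, 3.
t=3: eigenvector (-1, -2).
t=-6: eigenvector (2, 3).
P = [[-1, 2], [-2, 3]], D = diag(3, -6), P⁻¹ = [[3, -2], [2, -1]].
B⁶ = P·diag(729, 46656)·P⁻¹ = [[184437, -91854], [275562, -137052]].
The requested entry is -91854.

-91854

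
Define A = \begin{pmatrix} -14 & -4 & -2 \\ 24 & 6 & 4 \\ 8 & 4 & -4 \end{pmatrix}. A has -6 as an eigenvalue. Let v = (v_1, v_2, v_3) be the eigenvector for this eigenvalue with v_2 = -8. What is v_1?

A + 6I = [[-8, -4, -2], [24, 12, 4], [8, 4, 2]].
Solving (A + 6I)v = 0 gives the eigenspace spanned by (4, -8, 0).
With v_2 = -8, v = (4, -8, 0), so v_1 = 4.

4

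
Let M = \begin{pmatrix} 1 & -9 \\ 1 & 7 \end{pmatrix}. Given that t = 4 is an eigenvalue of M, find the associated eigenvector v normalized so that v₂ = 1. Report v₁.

M − 4I = [[-3, -9], [1, 3]].
Solving (M − 4I)v = 0 gives the eigenspace spanned by (-3, 1).
With v₂ = 1, v = (-3, 1), so v₁ = -3.

-3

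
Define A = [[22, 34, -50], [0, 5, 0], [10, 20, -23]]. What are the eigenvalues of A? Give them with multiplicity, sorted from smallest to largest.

-3, 2, 5

Characteristic polynomial: p(μ) = μ^3 - 4μ^2 - 11μ + 30 = (μ - 5)(μ - 2)(μ + 3).
Roots (with multiplicity): -3, 2, 5.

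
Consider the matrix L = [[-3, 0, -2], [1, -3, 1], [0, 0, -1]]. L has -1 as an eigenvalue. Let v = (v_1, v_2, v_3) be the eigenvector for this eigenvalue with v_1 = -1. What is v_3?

L + 1I = [[-2, 0, -2], [1, -2, 1], [0, 0, 0]].
Solving (L + 1I)v = 0 gives the eigenspace spanned by (-1, 0, 1).
With v_1 = -1, v = (-1, 0, 1), so v_3 = 1.

1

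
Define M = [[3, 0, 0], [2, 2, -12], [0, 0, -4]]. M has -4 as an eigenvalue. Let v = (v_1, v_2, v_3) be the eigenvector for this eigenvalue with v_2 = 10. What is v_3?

5

M + 4I = [[7, 0, 0], [2, 6, -12], [0, 0, 0]].
Solving (M + 4I)v = 0 gives the eigenspace spanned by (0, 10, 5).
With v_2 = 10, v = (0, 10, 5), so v_3 = 5.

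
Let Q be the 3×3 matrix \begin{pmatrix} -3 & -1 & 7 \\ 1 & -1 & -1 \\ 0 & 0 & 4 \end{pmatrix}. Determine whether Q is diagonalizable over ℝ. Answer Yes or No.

No

Characteristic polynomial: p(r) = r^3 - 12r - 16 = (r - 4)(r + 2)^2.
r = -2 has algebraic multiplicity 2; rank(Q + 2I) = 2, so geometric multiplicity = 1.
Geometric multiplicity < algebraic multiplicity, so Q is not diagonalizable.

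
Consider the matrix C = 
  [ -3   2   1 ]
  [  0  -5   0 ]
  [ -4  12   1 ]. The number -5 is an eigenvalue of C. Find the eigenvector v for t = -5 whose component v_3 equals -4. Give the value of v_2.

2

C + 5I = [[2, 2, 1], [0, 0, 0], [-4, 12, 6]].
Solving (C + 5I)v = 0 gives the eigenspace spanned by (0, 2, -4).
With v_3 = -4, v = (0, 2, -4), so v_2 = 2.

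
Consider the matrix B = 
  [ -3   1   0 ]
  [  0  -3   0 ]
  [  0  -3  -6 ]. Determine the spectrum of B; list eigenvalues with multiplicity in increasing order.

-6, -3, -3

Characteristic polynomial: p(r) = r^3 + 12r^2 + 45r + 54 = (r + 3)^2(r + 6).
Roots (with multiplicity): -6, -3, -3.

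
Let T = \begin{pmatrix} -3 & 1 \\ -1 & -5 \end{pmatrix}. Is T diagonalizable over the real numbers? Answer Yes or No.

No

Characteristic polynomial: p(r) = r^2 + 8r + 16 = (r + 4)^2.
r = -4 has algebraic multiplicity 2; rank(T + 4I) = 1, so geometric multiplicity = 1.
Geometric multiplicity < algebraic multiplicity, so T is not diagonalizable.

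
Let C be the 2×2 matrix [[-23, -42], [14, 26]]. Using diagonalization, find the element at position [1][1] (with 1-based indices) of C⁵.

Characteristic polynomial: t^2 - 3t - 10 = (t - 5)(t + 2), so the eigenvalues are -2, 5.
t=-2: eigenvector (-2, 1).
t=5: eigenvector (-3, 2).
P = [[-2, -3], [1, 2]], D = diag(-2, 5), P⁻¹ = [[-2, -3], [1, 2]].
C⁵ = P·diag(-32, 3125)·P⁻¹ = [[-9503, -18942], [6314, 12596]].
The requested entry is -9503.

-9503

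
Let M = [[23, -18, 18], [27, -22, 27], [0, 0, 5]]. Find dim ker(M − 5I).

2

M − 5I = [[18, -18, 18], [27, -27, 27], [0, 0, 0]].
This matrix has rank 1, so its null space has dimension 3 − 1 = 2.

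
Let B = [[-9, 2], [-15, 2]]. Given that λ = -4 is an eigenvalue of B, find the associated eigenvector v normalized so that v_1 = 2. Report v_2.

5

B + 4I = [[-5, 2], [-15, 6]].
Solving (B + 4I)v = 0 gives the eigenspace spanned by (2, 5).
With v_1 = 2, v = (2, 5), so v_2 = 5.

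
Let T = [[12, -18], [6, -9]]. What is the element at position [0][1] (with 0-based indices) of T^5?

-1458

Characteristic polynomial: s^2 - 3s = s(s - 3), so the eigenvalues are 0, 3.
s=0: eigenvector (-3, -2).
s=3: eigenvector (-2, -1).
P = [[-3, -2], [-2, -1]], D = diag(0, 3), P⁻¹ = [[1, -2], [-2, 3]].
T⁵ = P·diag(0, 243)·P⁻¹ = [[972, -1458], [486, -729]].
The requested entry is -1458.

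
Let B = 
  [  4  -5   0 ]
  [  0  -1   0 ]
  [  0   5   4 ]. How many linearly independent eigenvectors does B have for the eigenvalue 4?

2

B − 4I = [[0, -5, 0], [0, -5, 0], [0, 5, 0]].
This matrix has rank 1, so its null space has dimension 3 − 1 = 2.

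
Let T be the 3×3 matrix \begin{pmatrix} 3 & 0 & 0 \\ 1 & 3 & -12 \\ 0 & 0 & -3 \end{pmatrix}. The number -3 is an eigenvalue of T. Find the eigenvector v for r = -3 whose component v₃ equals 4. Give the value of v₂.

T + 3I = [[6, 0, 0], [1, 6, -12], [0, 0, 0]].
Solving (T + 3I)v = 0 gives the eigenspace spanned by (0, 8, 4).
With v₃ = 4, v = (0, 8, 4), so v₂ = 8.

8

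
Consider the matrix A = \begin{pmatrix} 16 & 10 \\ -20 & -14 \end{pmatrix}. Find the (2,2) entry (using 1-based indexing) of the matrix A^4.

-784

Characteristic polynomial: λ^2 - 2λ - 24 = (λ - 6)(λ + 4), so the eigenvalues are -4, 6.
λ=-4: eigenvector (1, -2).
λ=6: eigenvector (1, -1).
P = [[1, 1], [-2, -1]], D = diag(-4, 6), P⁻¹ = [[-1, -1], [2, 1]].
A⁴ = P·diag(256, 1296)·P⁻¹ = [[2336, 1040], [-2080, -784]].
The requested entry is -784.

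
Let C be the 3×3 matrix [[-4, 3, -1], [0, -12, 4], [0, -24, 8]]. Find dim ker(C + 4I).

1

C + 4I = [[0, 3, -1], [0, -8, 4], [0, -24, 12]].
This matrix has rank 2, so its null space has dimension 3 − 2 = 1.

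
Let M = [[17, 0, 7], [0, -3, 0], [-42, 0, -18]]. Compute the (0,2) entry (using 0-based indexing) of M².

-7

Characteristic polynomial: t^3 + 4t^2 - 9t - 36 = (t - 3)(t + 3)(t + 4), so the eigenvalues are -4, -3, 3.
t=-4: eigenvector (-1, 0, 3).
t=-3: eigenvector (0, 1, 0).
t=3: eigenvector (1, 0, -2).
P = [[-1, 0, 1], [0, 1, 0], [3, 0, -2]], D = diag(-4, -3, 3), P⁻¹ = [[2, 0, 1], [0, 1, 0], [3, 0, 1]].
M² = P·diag(16, 9, 9)·P⁻¹ = [[-5, 0, -7], [0, 9, 0], [42, 0, 30]].
The requested entry is -7.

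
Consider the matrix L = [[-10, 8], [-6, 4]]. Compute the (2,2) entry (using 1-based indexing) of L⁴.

-704

Characteristic polynomial: r^2 + 6r + 8 = (r + 2)(r + 4), so the eigenvalues are -4, -2.
r=-4: eigenvector (4, 3).
r=-2: eigenvector (1, 1).
P = [[4, 1], [3, 1]], D = diag(-4, -2), P⁻¹ = [[1, -1], [-3, 4]].
L⁴ = P·diag(256, 16)·P⁻¹ = [[976, -960], [720, -704]].
The requested entry is -704.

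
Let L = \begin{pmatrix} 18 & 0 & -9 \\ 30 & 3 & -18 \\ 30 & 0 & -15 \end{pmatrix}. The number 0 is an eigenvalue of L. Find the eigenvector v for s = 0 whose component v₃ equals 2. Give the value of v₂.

2

L = [[18, 0, -9], [30, 3, -18], [30, 0, -15]].
Solving (L)v = 0 gives the eigenspace spanned by (1, 2, 2).
With v₃ = 2, v = (1, 2, 2), so v₂ = 2.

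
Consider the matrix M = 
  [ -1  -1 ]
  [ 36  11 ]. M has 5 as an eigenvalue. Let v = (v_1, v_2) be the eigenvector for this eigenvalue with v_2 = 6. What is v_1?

M − 5I = [[-6, -1], [36, 6]].
Solving (M − 5I)v = 0 gives the eigenspace spanned by (-1, 6).
With v_2 = 6, v = (-1, 6), so v_1 = -1.

-1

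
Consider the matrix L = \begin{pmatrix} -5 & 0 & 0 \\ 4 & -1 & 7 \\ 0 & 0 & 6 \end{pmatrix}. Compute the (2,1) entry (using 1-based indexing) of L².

Characteristic polynomial: t^3 - 31t - 30 = (t - 6)(t + 1)(t + 5), so the eigenvalues are -5, -1, 6.
t=-5: eigenvector (1, -1, 0).
t=-1: eigenvector (0, 1, 0).
t=6: eigenvector (0, 1, 1).
P = [[1, 0, 0], [-1, 1, 1], [0, 0, 1]], D = diag(-5, -1, 6), P⁻¹ = [[1, 0, 0], [1, 1, -1], [0, 0, 1]].
L² = P·diag(25, 1, 36)·P⁻¹ = [[25, 0, 0], [-24, 1, 35], [0, 0, 36]].
The requested entry is -24.

-24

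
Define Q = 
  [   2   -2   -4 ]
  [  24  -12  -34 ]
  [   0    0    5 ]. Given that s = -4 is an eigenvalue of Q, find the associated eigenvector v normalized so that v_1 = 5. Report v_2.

Q + 4I = [[6, -2, -4], [24, -8, -34], [0, 0, 9]].
Solving (Q + 4I)v = 0 gives the eigenspace spanned by (5, 15, 0).
With v_1 = 5, v = (5, 15, 0), so v_2 = 15.

15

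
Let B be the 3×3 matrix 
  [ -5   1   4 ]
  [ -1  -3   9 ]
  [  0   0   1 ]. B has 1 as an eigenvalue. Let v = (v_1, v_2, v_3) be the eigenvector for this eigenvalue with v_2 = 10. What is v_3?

5

B − 1I = [[-6, 1, 4], [-1, -4, 9], [0, 0, 0]].
Solving (B − 1I)v = 0 gives the eigenspace spanned by (5, 10, 5).
With v_2 = 10, v = (5, 10, 5), so v_3 = 5.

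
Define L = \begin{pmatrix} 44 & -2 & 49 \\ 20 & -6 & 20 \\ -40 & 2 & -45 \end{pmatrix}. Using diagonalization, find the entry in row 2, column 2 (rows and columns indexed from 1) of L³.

Characteristic polynomial: μ^3 + 7μ^2 - 14μ - 120 = (μ - 4)(μ + 5)(μ + 6), so the eigenvalues are -6, -5, 4.
μ=-6: eigenvector (2, 1, -2).
μ=4: eigenvector (5, 2, -4).
μ=-5: eigenvector (-1, 0, 1).
P = [[2, 5, -1], [1, 2, 0], [-2, -4, 1]], D = diag(-6, 4, -5), P⁻¹ = [[-2, 1, -2], [1, 0, 1], [0, 2, 1]].
L³ = P·diag(-216, 64, -125)·P⁻¹ = [[1184, -182, 1309], [560, -216, 560], [-1120, 182, -1245]].
The requested entry is -216.

-216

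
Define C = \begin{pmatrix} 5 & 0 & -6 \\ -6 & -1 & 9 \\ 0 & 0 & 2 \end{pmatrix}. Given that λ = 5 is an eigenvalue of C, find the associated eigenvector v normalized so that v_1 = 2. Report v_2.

-2

C − 5I = [[0, 0, -6], [-6, -6, 9], [0, 0, -3]].
Solving (C − 5I)v = 0 gives the eigenspace spanned by (2, -2, 0).
With v_1 = 2, v = (2, -2, 0), so v_2 = -2.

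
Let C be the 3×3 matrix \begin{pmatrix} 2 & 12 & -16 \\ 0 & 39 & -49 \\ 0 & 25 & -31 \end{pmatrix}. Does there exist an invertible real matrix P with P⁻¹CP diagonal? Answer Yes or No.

No

Characteristic polynomial: p(μ) = μ^3 - 10μ^2 + 32μ - 32 = (μ - 4)^2(μ - 2).
μ = 4 has algebraic multiplicity 2; rank(C − 4I) = 2, so geometric multiplicity = 1.
Geometric multiplicity < algebraic multiplicity, so C is not diagonalizable.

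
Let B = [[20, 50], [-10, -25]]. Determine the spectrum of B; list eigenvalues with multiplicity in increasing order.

Characteristic polynomial: p(t) = t^2 + 5t = t(t + 5).
Roots (with multiplicity): -5, 0.

-5, 0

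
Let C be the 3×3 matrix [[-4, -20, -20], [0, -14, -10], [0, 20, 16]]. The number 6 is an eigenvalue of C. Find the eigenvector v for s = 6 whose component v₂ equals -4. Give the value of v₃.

8

C − 6I = [[-10, -20, -20], [0, -20, -10], [0, 20, 10]].
Solving (C − 6I)v = 0 gives the eigenspace spanned by (-8, -4, 8).
With v₂ = -4, v = (-8, -4, 8), so v₃ = 8.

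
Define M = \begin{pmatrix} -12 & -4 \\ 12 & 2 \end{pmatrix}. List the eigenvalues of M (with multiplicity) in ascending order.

-6, -4

Characteristic polynomial: p(μ) = μ^2 + 10μ + 24 = (μ + 4)(μ + 6).
Roots (with multiplicity): -6, -4.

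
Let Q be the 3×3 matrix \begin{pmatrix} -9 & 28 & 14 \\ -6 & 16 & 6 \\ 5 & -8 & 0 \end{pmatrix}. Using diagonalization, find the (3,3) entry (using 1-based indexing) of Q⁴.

754

Characteristic polynomial: λ^3 - 7λ^2 + 2λ + 40 = (λ - 5)(λ - 4)(λ + 2), so the eigenvalues are -2, 4, 5.
λ=5: eigenvector (1, 0, 1).
λ=-2: eigenvector (-2, -1, 1).
λ=4: eigenvector (0, 1, -2).
P = [[1, -2, 0], [0, -1, 1], [1, 1, -2]], D = diag(5, -2, 4), P⁻¹ = [[-1, 4, 2], [-1, 2, 1], [-1, 3, 1]].
Q⁴ = P·diag(625, 16, 256)·P⁻¹ = [[-593, 2436, 1218], [-240, 736, 240], [-129, 996, 754]].
The requested entry is 754.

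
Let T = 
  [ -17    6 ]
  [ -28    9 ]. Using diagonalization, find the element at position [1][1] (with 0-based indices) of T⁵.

17049

Characteristic polynomial: s^2 + 8s + 15 = (s + 3)(s + 5), so the eigenvalues are -5, -3.
s=-3: eigenvector (3, 7).
s=-5: eigenvector (1, 2).
P = [[3, 1], [7, 2]], D = diag(-3, -5), P⁻¹ = [[-2, 1], [7, -3]].
T⁵ = P·diag(-243, -3125)·P⁻¹ = [[-20417, 8646], [-40348, 17049]].
The requested entry is 17049.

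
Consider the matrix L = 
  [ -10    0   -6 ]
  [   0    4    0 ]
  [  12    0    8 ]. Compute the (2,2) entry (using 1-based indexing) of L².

Characteristic polynomial: t^3 - 2t^2 - 16t + 32 = (t - 4)(t - 2)(t + 4), so the eigenvalues are -4, 2, 4.
t=2: eigenvector (-1, 0, 2).
t=4: eigenvector (0, 1, 0).
t=-4: eigenvector (-1, 0, 1).
P = [[-1, 0, -1], [0, 1, 0], [2, 0, 1]], D = diag(2, 4, -4), P⁻¹ = [[1, 0, 1], [0, 1, 0], [-2, 0, -1]].
L² = P·diag(4, 16, 16)·P⁻¹ = [[28, 0, 12], [0, 16, 0], [-24, 0, -8]].
The requested entry is 16.

16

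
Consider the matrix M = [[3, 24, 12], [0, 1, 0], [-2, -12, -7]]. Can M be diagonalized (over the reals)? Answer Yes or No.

Characteristic polynomial: p(λ) = λ^3 + 3λ^2 - λ - 3 = (λ - 1)(λ + 1)(λ + 3).
All 3 eigenvalues are distinct, so M is diagonalizable.

Yes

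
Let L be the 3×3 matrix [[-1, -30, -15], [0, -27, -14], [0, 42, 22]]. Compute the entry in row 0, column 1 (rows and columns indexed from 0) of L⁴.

7770

Characteristic polynomial: λ^3 + 6λ^2 - λ - 6 = (λ - 1)(λ + 1)(λ + 6), so the eigenvalues are -6, -1, 1.
λ=-1: eigenvector (1, 0, 0).
λ=1: eigenvector (0, 1, -2).
λ=-6: eigenvector (3, 2, -3).
P = [[1, 0, 3], [0, 1, 2], [0, -2, -3]], D = diag(-1, 1, -6), P⁻¹ = [[1, -6, -3], [0, -3, -2], [0, 2, 1]].
L⁴ = P·diag(1, 1, 1296)·P⁻¹ = [[1, 7770, 3885], [0, 5181, 2590], [0, -7770, -3884]].
The requested entry is 7770.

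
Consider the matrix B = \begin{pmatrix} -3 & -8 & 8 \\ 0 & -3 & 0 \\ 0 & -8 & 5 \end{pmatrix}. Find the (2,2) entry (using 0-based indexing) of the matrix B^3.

125

Characteristic polynomial: λ^3 + λ^2 - 21λ - 45 = (λ - 5)(λ + 3)^2, so the eigenvalues are -3, -3, 5.
λ=-3: eigenvector (1, 0, 0).
λ=5: eigenvector (1, 0, 1).
λ=-3: eigenvector (0, 1, 1).
P = [[1, 1, 0], [0, 0, 1], [0, 1, 1]], D = diag(-3, 5, -3), P⁻¹ = [[1, 1, -1], [0, -1, 1], [0, 1, 0]].
B³ = P·diag(-27, 125, -27)·P⁻¹ = [[-27, -152, 152], [0, -27, 0], [0, -152, 125]].
The requested entry is 125.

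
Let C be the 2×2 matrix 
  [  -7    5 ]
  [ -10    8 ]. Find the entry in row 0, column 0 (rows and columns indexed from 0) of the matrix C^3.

-43

Characteristic polynomial: μ^2 - μ - 6 = (μ - 3)(μ + 2), so the eigenvalues are -2, 3.
μ=-2: eigenvector (-1, -1).
μ=3: eigenvector (1, 2).
P = [[-1, 1], [-1, 2]], D = diag(-2, 3), P⁻¹ = [[-2, 1], [-1, 1]].
C³ = P·diag(-8, 27)·P⁻¹ = [[-43, 35], [-70, 62]].
The requested entry is -43.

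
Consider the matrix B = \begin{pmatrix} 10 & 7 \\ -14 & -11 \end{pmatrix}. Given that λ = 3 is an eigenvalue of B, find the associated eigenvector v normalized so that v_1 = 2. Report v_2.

B − 3I = [[7, 7], [-14, -14]].
Solving (B − 3I)v = 0 gives the eigenspace spanned by (2, -2).
With v_1 = 2, v = (2, -2), so v_2 = -2.

-2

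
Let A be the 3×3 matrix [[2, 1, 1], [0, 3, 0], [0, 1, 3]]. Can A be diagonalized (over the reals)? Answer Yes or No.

Characteristic polynomial: p(s) = s^3 - 8s^2 + 21s - 18 = (s - 3)^2(s - 2).
s = 3 has algebraic multiplicity 2; rank(A − 3I) = 2, so geometric multiplicity = 1.
Geometric multiplicity < algebraic multiplicity, so A is not diagonalizable.

No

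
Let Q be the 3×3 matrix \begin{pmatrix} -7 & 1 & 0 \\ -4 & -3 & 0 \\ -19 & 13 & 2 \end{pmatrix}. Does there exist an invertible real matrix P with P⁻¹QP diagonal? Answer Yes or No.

No

Characteristic polynomial: p(s) = s^3 + 8s^2 + 5s - 50 = (s - 2)(s + 5)^2.
s = -5 has algebraic multiplicity 2; rank(Q + 5I) = 2, so geometric multiplicity = 1.
Geometric multiplicity < algebraic multiplicity, so Q is not diagonalizable.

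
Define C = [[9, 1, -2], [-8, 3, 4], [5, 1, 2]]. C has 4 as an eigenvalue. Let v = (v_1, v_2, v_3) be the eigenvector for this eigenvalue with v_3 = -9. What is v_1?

-6

C − 4I = [[5, 1, -2], [-8, -1, 4], [5, 1, -2]].
Solving (C − 4I)v = 0 gives the eigenspace spanned by (-6, 12, -9).
With v_3 = -9, v = (-6, 12, -9), so v_1 = -6.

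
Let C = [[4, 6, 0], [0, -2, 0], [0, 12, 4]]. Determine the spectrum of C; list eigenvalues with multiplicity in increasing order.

Characteristic polynomial: p(s) = s^3 - 6s^2 + 32 = (s - 4)^2(s + 2).
Roots (with multiplicity): -2, 4, 4.

-2, 4, 4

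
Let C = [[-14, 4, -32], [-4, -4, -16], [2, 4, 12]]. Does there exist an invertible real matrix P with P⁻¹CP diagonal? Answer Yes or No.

Yes

Characteristic polynomial: p(λ) = λ^3 + 6λ^2 - 16λ - 96 = (λ - 4)(λ + 4)(λ + 6).
All 3 eigenvalues are distinct, so C is diagonalizable.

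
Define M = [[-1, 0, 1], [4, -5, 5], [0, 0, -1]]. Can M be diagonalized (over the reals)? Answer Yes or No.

No

Characteristic polynomial: p(s) = s^3 + 7s^2 + 11s + 5 = (s + 1)^2(s + 5).
s = -1 has algebraic multiplicity 2; rank(M + 1I) = 2, so geometric multiplicity = 1.
Geometric multiplicity < algebraic multiplicity, so M is not diagonalizable.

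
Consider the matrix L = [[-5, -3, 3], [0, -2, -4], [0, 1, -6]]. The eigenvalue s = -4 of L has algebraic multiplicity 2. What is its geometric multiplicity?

1

L + 4I = [[-1, -3, 3], [0, 2, -4], [0, 1, -2]].
This matrix has rank 2, so its null space has dimension 3 − 2 = 1.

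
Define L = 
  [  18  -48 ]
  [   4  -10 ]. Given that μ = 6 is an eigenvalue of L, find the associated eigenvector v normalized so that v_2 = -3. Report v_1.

L − 6I = [[12, -48], [4, -16]].
Solving (L − 6I)v = 0 gives the eigenspace spanned by (-12, -3).
With v_2 = -3, v = (-12, -3), so v_1 = -12.

-12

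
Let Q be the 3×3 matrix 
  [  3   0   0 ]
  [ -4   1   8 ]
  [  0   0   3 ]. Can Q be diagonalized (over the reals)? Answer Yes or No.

Characteristic polynomial: p(λ) = λ^3 - 7λ^2 + 15λ - 9 = (λ - 3)^2(λ - 1).
λ = 3 has algebraic multiplicity 2; rank(Q − 3I) = 1, so geometric multiplicity = 2.
Every eigenvalue has geometric = algebraic multiplicity, so Q is diagonalizable.

Yes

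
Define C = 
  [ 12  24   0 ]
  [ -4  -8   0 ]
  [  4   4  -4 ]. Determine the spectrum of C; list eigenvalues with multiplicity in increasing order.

Characteristic polynomial: p(λ) = λ^3 - 16λ = λ(λ - 4)(λ + 4).
Roots (with multiplicity): -4, 0, 4.

-4, 0, 4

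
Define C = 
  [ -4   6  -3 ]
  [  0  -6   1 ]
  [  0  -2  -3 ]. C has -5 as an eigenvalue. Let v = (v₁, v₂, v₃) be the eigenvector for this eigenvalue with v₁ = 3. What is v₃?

C + 5I = [[1, 6, -3], [0, -1, 1], [0, -2, 2]].
Solving (C + 5I)v = 0 gives the eigenspace spanned by (3, -1, -1).
With v₁ = 3, v = (3, -1, -1), so v₃ = -1.

-1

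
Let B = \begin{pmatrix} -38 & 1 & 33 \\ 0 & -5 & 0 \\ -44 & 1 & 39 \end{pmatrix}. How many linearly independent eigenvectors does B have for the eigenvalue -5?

1

B + 5I = [[-33, 1, 33], [0, 0, 0], [-44, 1, 44]].
This matrix has rank 2, so its null space has dimension 3 − 2 = 1.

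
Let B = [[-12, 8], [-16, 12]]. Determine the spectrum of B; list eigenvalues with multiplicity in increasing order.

Characteristic polynomial: p(λ) = λ^2 - 16 = (λ - 4)(λ + 4).
Roots (with multiplicity): -4, 4.

-4, 4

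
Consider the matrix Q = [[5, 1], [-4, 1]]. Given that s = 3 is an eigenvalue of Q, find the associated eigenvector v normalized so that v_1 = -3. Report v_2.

Q − 3I = [[2, 1], [-4, -2]].
Solving (Q − 3I)v = 0 gives the eigenspace spanned by (-3, 6).
With v_1 = -3, v = (-3, 6), so v_2 = 6.

6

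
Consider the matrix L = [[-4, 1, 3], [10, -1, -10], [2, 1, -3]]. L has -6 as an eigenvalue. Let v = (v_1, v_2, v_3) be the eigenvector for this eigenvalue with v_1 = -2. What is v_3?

0

L + 6I = [[2, 1, 3], [10, 5, -10], [2, 1, 3]].
Solving (L + 6I)v = 0 gives the eigenspace spanned by (-2, 4, 0).
With v_1 = -2, v = (-2, 4, 0), so v_3 = 0.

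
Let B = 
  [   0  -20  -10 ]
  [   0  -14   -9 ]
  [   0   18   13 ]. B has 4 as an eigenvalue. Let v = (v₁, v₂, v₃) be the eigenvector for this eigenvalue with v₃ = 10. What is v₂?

B − 4I = [[-4, -20, -10], [0, -18, -9], [0, 18, 9]].
Solving (B − 4I)v = 0 gives the eigenspace spanned by (0, -5, 10).
With v₃ = 10, v = (0, -5, 10), so v₂ = -5.

-5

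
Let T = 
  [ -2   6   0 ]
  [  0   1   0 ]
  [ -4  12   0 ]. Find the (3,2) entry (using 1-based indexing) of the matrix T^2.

-12

Characteristic polynomial: λ^3 + λ^2 - 2λ = λ(λ - 1)(λ + 2), so the eigenvalues are -2, 0, 1.
λ=-2: eigenvector (1, 0, 2).
λ=1: eigenvector (2, 1, 4).
λ=0: eigenvector (0, 0, 1).
P = [[1, 2, 0], [0, 1, 0], [2, 4, 1]], D = diag(-2, 1, 0), P⁻¹ = [[1, -2, 0], [0, 1, 0], [-2, 0, 1]].
T² = P·diag(4, 1, 0)·P⁻¹ = [[4, -6, 0], [0, 1, 0], [8, -12, 0]].
The requested entry is -12.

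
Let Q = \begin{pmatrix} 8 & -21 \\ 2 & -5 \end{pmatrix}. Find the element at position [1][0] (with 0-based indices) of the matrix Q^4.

30

Characteristic polynomial: r^2 - 3r + 2 = (r - 2)(r - 1), so the eigenvalues are 1, 2.
r=1: eigenvector (3, 1).
r=2: eigenvector (7, 2).
P = [[3, 7], [1, 2]], D = diag(1, 2), P⁻¹ = [[-2, 7], [1, -3]].
Q⁴ = P·diag(1, 16)·P⁻¹ = [[106, -315], [30, -89]].
The requested entry is 30.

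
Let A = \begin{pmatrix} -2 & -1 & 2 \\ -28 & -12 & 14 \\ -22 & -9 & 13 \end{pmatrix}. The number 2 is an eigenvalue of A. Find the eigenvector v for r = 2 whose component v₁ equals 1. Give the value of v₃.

A − 2I = [[-4, -1, 2], [-28, -14, 14], [-22, -9, 11]].
Solving (A − 2I)v = 0 gives the eigenspace spanned by (1, 0, 2).
With v₁ = 1, v = (1, 0, 2), so v₃ = 2.

2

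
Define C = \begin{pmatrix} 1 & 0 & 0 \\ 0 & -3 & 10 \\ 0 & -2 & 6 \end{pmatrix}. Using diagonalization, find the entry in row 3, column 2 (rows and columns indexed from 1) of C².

Characteristic polynomial: t^3 - 4t^2 + 5t - 2 = (t - 2)(t - 1)^2, so the eigenvalues are 1, 1, 2.
t=1: eigenvector (1, 0, 0).
t=1: eigenvector (0, 5, 2).
t=2: eigenvector (0, 2, 1).
P = [[1, 0, 0], [0, 5, 2], [0, 2, 1]], D = diag(1, 1, 2), P⁻¹ = [[1, 0, 0], [0, 1, -2], [0, -2, 5]].
C² = P·diag(1, 1, 4)·P⁻¹ = [[1, 0, 0], [0, -11, 30], [0, -6, 16]].
The requested entry is -6.

-6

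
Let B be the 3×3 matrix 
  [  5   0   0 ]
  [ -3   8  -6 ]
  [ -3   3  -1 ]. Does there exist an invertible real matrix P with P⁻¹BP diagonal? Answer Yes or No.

Characteristic polynomial: p(r) = r^3 - 12r^2 + 45r - 50 = (r - 5)^2(r - 2).
r = 5 has algebraic multiplicity 2; rank(B − 5I) = 1, so geometric multiplicity = 2.
Every eigenvalue has geometric = algebraic multiplicity, so B is diagonalizable.

Yes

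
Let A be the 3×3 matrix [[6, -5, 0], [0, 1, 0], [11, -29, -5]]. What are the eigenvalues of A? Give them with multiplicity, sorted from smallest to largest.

Characteristic polynomial: p(r) = r^3 - 2r^2 - 29r + 30 = (r - 6)(r - 1)(r + 5).
Roots (with multiplicity): -5, 1, 6.

-5, 1, 6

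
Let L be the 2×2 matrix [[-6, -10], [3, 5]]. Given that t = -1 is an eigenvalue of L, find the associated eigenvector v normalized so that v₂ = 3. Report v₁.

L + 1I = [[-5, -10], [3, 6]].
Solving (L + 1I)v = 0 gives the eigenspace spanned by (-6, 3).
With v₂ = 3, v = (-6, 3), so v₁ = -6.

-6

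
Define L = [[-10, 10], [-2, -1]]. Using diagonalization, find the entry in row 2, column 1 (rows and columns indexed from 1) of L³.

-182

Characteristic polynomial: λ^2 + 11λ + 30 = (λ + 5)(λ + 6), so the eigenvalues are -6, -5.
λ=-6: eigenvector (5, 2).
λ=-5: eigenvector (2, 1).
P = [[5, 2], [2, 1]], D = diag(-6, -5), P⁻¹ = [[1, -2], [-2, 5]].
L³ = P·diag(-216, -125)·P⁻¹ = [[-580, 910], [-182, 239]].
The requested entry is -182.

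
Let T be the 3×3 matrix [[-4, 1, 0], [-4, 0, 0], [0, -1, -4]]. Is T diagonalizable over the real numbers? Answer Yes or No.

No

Characteristic polynomial: p(μ) = μ^3 + 8μ^2 + 20μ + 16 = (μ + 2)^2(μ + 4).
μ = -2 has algebraic multiplicity 2; rank(T + 2I) = 2, so geometric multiplicity = 1.
Geometric multiplicity < algebraic multiplicity, so T is not diagonalizable.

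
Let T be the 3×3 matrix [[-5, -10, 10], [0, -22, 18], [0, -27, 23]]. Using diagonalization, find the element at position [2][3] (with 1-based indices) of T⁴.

Characteristic polynomial: s^3 + 4s^2 - 25s - 100 = (s - 5)(s + 4)(s + 5), so the eigenvalues are -5, -4, 5.
s=-5: eigenvector (1, 0, 0).
s=-4: eigenvector (0, 1, 1).
s=5: eigenvector (1, 2, 3).
P = [[1, 0, 1], [0, 1, 2], [0, 1, 3]], D = diag(-5, -4, 5), P⁻¹ = [[1, 1, -1], [0, 3, -2], [0, -1, 1]].
T⁴ = P·diag(625, 256, 625)·P⁻¹ = [[625, 0, 0], [0, -482, 738], [0, -1107, 1363]].
The requested entry is 738.

738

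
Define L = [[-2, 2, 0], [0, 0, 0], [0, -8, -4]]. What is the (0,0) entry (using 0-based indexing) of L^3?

Characteristic polynomial: λ^3 + 6λ^2 + 8λ = λ(λ + 2)(λ + 4), so the eigenvalues are -4, -2, 0.
λ=-2: eigenvector (1, 0, 0).
λ=-4: eigenvector (0, 0, 1).
λ=0: eigenvector (1, 1, -2).
P = [[1, 0, 1], [0, 0, 1], [0, 1, -2]], D = diag(-2, -4, 0), P⁻¹ = [[1, -1, 0], [0, 2, 1], [0, 1, 0]].
L³ = P·diag(-8, -64, 0)·P⁻¹ = [[-8, 8, 0], [0, 0, 0], [0, -128, -64]].
The requested entry is -8.

-8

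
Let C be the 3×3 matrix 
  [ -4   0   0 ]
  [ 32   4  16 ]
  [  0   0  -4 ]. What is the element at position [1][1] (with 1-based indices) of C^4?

Characteristic polynomial: s^3 + 4s^2 - 16s - 64 = (s - 4)(s + 4)^2, so the eigenvalues are -4, -4, 4.
s=-4: eigenvector (1, 0, -2).
s=4: eigenvector (0, 1, 0).
s=-4: eigenvector (-2, -2, 5).
P = [[1, 0, -2], [0, 1, -2], [-2, 0, 5]], D = diag(-4, 4, -4), P⁻¹ = [[5, 0, 2], [4, 1, 2], [2, 0, 1]].
C⁴ = P·diag(256, 256, 256)·P⁻¹ = [[256, 0, 0], [0, 256, 0], [0, 0, 256]].
The requested entry is 256.

256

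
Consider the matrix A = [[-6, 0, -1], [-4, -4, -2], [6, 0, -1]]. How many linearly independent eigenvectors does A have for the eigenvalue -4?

2

A + 4I = [[-2, 0, -1], [-4, 0, -2], [6, 0, 3]].
This matrix has rank 1, so its null space has dimension 3 − 1 = 2.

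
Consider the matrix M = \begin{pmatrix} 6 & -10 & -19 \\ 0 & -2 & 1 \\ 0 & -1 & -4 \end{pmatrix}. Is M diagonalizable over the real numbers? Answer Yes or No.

Characteristic polynomial: p(λ) = λ^3 - 27λ - 54 = (λ - 6)(λ + 3)^2.
λ = -3 has algebraic multiplicity 2; rank(M + 3I) = 2, so geometric multiplicity = 1.
Geometric multiplicity < algebraic multiplicity, so M is not diagonalizable.

No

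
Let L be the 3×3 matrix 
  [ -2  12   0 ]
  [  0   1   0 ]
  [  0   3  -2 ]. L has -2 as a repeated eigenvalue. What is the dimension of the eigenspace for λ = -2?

2

L + 2I = [[0, 12, 0], [0, 3, 0], [0, 3, 0]].
This matrix has rank 1, so its null space has dimension 3 − 1 = 2.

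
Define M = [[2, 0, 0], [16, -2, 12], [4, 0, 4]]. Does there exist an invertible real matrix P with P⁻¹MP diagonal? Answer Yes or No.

Characteristic polynomial: p(r) = r^3 - 4r^2 - 4r + 16 = (r - 4)(r - 2)(r + 2).
All 3 eigenvalues are distinct, so M is diagonalizable.

Yes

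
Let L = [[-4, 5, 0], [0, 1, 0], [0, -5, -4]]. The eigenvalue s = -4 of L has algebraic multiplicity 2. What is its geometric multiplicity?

L + 4I = [[0, 5, 0], [0, 5, 0], [0, -5, 0]].
This matrix has rank 1, so its null space has dimension 3 − 1 = 2.

2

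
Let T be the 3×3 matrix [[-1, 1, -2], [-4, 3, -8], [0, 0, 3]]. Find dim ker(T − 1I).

1

T − 1I = [[-2, 1, -2], [-4, 2, -8], [0, 0, 2]].
This matrix has rank 2, so its null space has dimension 3 − 2 = 1.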